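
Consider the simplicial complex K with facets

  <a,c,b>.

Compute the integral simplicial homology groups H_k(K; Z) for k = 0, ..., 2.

H_0 ≅ Z,  H_1 = 0,  H_2 = 0.

Order the vertices as a < b < c. Listing each simplex with vertices in this order, K has dimension 2 with simplices:

  0-simplices (3): a, b, c
  1-simplices (3): ab, ac, bc
  2-simplices (1): abc

giving chain groups C_0 ≅ Z^3, C_1 ≅ Z^3, C_2 ≅ Z^1.

The boundary map ∂_1: C_1 → C_0 maps an edge to its endpoints' difference, ∂[p,q] = q − p. For instance
  ∂ac = c − a.
This gives a 3×3 integer matrix of rank 2; reducing to Smith normal form yields diagonal entries (1,1).

Boundary ∂_2: C_2 → C_1 sends each 2-simplex [p,q,r] to [q,r] − [p,r] + [p,q]. For instance
  ∂abc = bc − ac + ab.
As a 3×1 matrix over Z this has rank 1, with invariant factors (1).

Reading off H_k = ker ∂_k / im ∂_{k+1}:

  H_0: rank C_0 − rank ∂_1 = 3 − 2 = 1, and the invariant factors of ∂_1 are all 1, so H_0 ≅ Z.
  H_1: rank ker ∂_1 − rank ∂_2 = (3 − 2) − 1 = 0, and the invariant factors of ∂_2 are all 1, so H_1 ≅ 0.
  H_2: rank ker ∂_2 − rank ∂_3 = (1 − 1) − 0 = 0, and there is no ∂_3, so H_2 ≅ 0.

As a check, the Euler characteristic is 3 − 3 + 1 = 1, which agrees with 1 − 0 + 0 = 1.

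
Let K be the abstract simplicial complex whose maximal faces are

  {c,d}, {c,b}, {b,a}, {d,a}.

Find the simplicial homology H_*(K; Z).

K has 4 vertices, 4 edges.
rank ∂_0 = 0, rank ∂_1 = 3 ⇒ b_0 = 4 − 0 − 3 = 1; all invariant factors of ∂_1 are 1 so no torsion. So H_0 = Z.
rank ∂_1 = 3, rank ∂_2 = 0 ⇒ b_1 = 4 − 3 − 0 = 1. So H_1 = Z.

H_0 = Z,  H_1 = Z.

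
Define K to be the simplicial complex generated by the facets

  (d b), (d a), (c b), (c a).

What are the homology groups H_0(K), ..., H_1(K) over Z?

H_0 ≅ Z,  H_1 ≅ Z.

Take the total order a < b < c < d on the vertex set. Then K (dimension 1) consists of the simplices:

  0-simplices (4): a, b, c, d
  1-simplices (4): ac, ad, bc, bd

Hence C_0 ≅ Z^4, C_1 ≅ Z^4.

Boundary ∂_1: C_1 → C_0 maps an edge to its endpoints' difference, ∂[p,q] = q − p. For instance
  ∂bc = c − b.
The resulting 4×4 matrix has rank 3, and its Smith normal form has invariant factors (1,1,1).

Reading off H_k = ker ∂_k / im ∂_{k+1}:

  H_0: rank C_0 − rank ∂_1 = 4 − 3 = 1, and the invariant factors of ∂_1 are all 1, so H_0 ≅ Z.
  H_1: rank ker ∂_1 − rank ∂_2 = (4 − 3) − 0 = 1, and there is no ∂_2, so H_1 ≅ Z.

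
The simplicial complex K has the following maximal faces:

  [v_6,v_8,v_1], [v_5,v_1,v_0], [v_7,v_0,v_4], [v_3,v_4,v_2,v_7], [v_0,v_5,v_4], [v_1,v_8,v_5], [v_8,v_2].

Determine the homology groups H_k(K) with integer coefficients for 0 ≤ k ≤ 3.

Take the total order v_0 < v_1 < v_2 < v_3 < v_4 < v_5 < v_6 < v_7 < v_8 on the vertex set. Then K (dimension 3) consists of the simplices:

  0-simplices (9): [v_0], [v_1], [v_2], [v_3], [v_4], [v_5], [v_6], [v_7], [v_8]
  1-simplices (17): (17 of them)
  2-simplices (9): [v_0,v_1,v_5], [v_0,v_4,v_5], [v_0,v_4,v_7], [v_1,v_5,v_8], [v_1,v_6,v_8], [v_2,v_3,v_4], [v_2,v_3,v_7], [v_2,v_4,v_7], [v_3,v_4,v_7]
  3-simplices (1): [v_2,v_3,v_4,v_7]

giving chain groups C_0 ≅ Z^9, C_1 ≅ Z^17, C_2 ≅ Z^9, C_3 ≅ Z^1.

Boundary ∂_1: C_1 → C_0 sends each edge [p,q] (with p < q) to q − p. For instance
  ∂[v_0,v_4] = [v_4] − [v_0].
This gives a 9×17 integer matrix of rank 8; reducing to Smith normal form yields diagonal entries (1,1,1,1,1,1,1,1).

Boundary ∂_2: C_2 → C_1 acts by ∂[p,q,r] = [q,r] − [p,r] + [p,q]. For instance
  ∂[v_0,v_1,v_5] = [v_1,v_5] − [v_0,v_5] + [v_0,v_1],
  ∂[v_1,v_6,v_8] = [v_6,v_8] − [v_1,v_8] + [v_1,v_6].
This gives a 17×9 integer matrix of rank 8; reducing to Smith normal form yields diagonal entries (1,1,1,1,1,1,1,1).

∂_3: C_3 → C_2 sends each 3-simplex σ to the alternating sum Σ_i (−1)^i (σ with its i-th vertex removed). For instance
  ∂[v_2,v_3,v_4,v_7] = [v_3,v_4,v_7] − [v_2,v_4,v_7] + [v_2,v_3,v_7] − [v_2,v_3,v_4].
As a 9×1 matrix over Z this has rank 1, with invariant factors (1).

Now H_k = ker ∂_k / im ∂_{k+1}, so:

  H_0: rank C_0 − rank ∂_1 = 9 − 8 = 1, and the invariant factors of ∂_1 are all 1, so H_0 ≅ Z.
  H_1: rank ker ∂_1 − rank ∂_2 = (17 − 8) − 8 = 1, and the invariant factors of ∂_2 are all 1, so H_1 ≅ Z.
  H_2: rank ker ∂_2 − rank ∂_3 = (9 − 8) − 1 = 0, and the invariant factors of ∂_3 are all 1, so H_2 ≅ 0.
  H_3: rank ker ∂_3 − rank ∂_4 = (1 − 1) − 0 = 0, and there is no ∂_4, so H_3 ≅ 0.

As a check, the Euler characteristic is 9 − 17 + 9 − 1 = 0, which agrees with 1 − 1 + 0 − 0 = 0.

H_0 = Z,  H_1 = Z,  H_2 = 0,  H_3 = 0.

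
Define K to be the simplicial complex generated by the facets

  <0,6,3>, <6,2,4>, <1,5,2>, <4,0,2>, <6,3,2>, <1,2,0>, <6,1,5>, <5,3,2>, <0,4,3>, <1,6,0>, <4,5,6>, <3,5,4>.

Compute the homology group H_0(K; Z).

Order the vertices as 0 < 1 < 2 < 3 < 4 < 5 < 6. Listing each simplex with vertices in this order, K has dimension 2 with simplices:

  0-simplices (7): [0], [1], [2], [3], [4], [5], [6]
  1-simplices (18): [0,1], [0,2], [0,3], [0,4], [0,6], [1,2], [1,5], [1,6], [2,3], [2,4], [2,5], [2,6], [3,4], [3,5], [3,6], [4,5], [4,6], [5,6]
  2-simplices (12): [0,1,2], [0,1,6], [0,2,4], [0,3,4], [0,3,6], [1,2,5], [1,5,6], [2,3,5], [2,3,6], [2,4,6], [3,4,5], [4,5,6]

Hence C_0 ≅ Z^7, C_1 ≅ Z^18, C_2 ≅ Z^12.

Boundary ∂_1: C_1 → C_0 maps an edge to its endpoints' difference, ∂[p,q] = q − p.
The resulting 7×18 matrix has rank 6, and its Smith normal form has invariant factors (1,1,1,1,1,1).

The boundary map ∂_2: C_2 → C_1 acts by ∂[p,q,r] = [q,r] − [p,r] + [p,q]. For instance
  ∂[0,3,4] = [3,4] − [0,4] + [0,3],
  ∂[2,3,5] = [3,5] − [2,5] + [2,3].
The resulting 18×12 matrix has rank 12, and its Smith normal form has invariant factors (1,1,1,1,1,1,1,1,1,1,1,2).

Computing H_k = (kernel of ∂_k) / (image of ∂_{k+1}):

  H_0: rank C_0 − rank ∂_1 = 7 − 6 = 1, and the invariant factors of ∂_1 are all 1, so H_0 = Z.

(K is a triangulation of the real projective plane RP^2.)

H_0 = Z.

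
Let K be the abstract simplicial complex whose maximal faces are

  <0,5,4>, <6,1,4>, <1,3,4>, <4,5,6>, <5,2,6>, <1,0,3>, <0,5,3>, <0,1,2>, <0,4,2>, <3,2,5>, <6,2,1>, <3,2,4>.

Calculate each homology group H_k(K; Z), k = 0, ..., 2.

Fix the vertex order 0 < 1 < 2 < 3 < 4 < 5 < 6 and write every simplex with vertices in increasing order. Then dim K = 2 and the simplices of K are:

  0-simplices (7): [0], [1], [2], [3], [4], [5], [6]
  1-simplices (18): [0,1], [0,2], [0,3], [0,4], [0,5], [1,2], [1,3], [1,4], [1,6], [2,3], [2,4], [2,5], [2,6], [3,4], [3,5], [4,5], [4,6], [5,6]
  2-simplices (12): [0,1,2], [0,1,3], [0,2,4], [0,3,5], [0,4,5], [1,2,6], [1,3,4], [1,4,6], [2,3,4], [2,3,5], [2,5,6], [4,5,6]

so the chain groups are C_0 ≅ Z^7, C_1 ≅ Z^18, C_2 ≅ Z^12.

The boundary map ∂_1: C_1 → C_0 sends each edge [p,q] (with p < q) to q − p.
This gives a 7×18 integer matrix of rank 6; reducing to Smith normal form yields diagonal entries (1,1,1,1,1,1).

Boundary ∂_2: C_2 → C_1 acts by ∂[p,q,r] = [q,r] − [p,r] + [p,q]. For instance
  ∂[2,3,4] = [3,4] − [2,4] + [2,3],
  ∂[1,2,6] = [2,6] − [1,6] + [1,2].
The 18×12 boundary matrix has rank 12 and Smith normal form diag(1,1,1,1,1,1,1,1,1,1,1,2).

Reading off H_k = ker ∂_k / im ∂_{k+1}:

  H_0: rank C_0 − rank ∂_1 = 7 − 6 = 1, and the invariant factors of ∂_1 are all 1, so H_0 ≅ Z.
  H_1: rank ker ∂_1 − rank ∂_2 = (18 − 6) − 12 = 0, and ∂_2 has invariant factor 2 > 1, so H_1 ≅ Z/2Z.
  H_2: rank ker ∂_2 − rank ∂_3 = (12 − 12) − 0 = 0, and there is no ∂_3, so H_2 ≅ 0.

As a check, the Euler characteristic is 7 − 18 + 12 = 1, which agrees with 1 − 0 + 0 = 1.

H_0 ≅ Z,  H_1 ≅ Z/2Z,  H_2 = 0.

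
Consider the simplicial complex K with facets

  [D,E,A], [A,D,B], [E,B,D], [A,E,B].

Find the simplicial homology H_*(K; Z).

Order the vertices as A < B < D < E. Listing each simplex with vertices in this order, K has dimension 2 with simplices:

  0-simplices (4): A, B, D, E
  1-simplices (6): AB, AD, AE, BD, BE, DE
  2-simplices (4): ABD, ABE, ADE, BDE

so the chain groups are C_0 ≅ Z^4, C_1 ≅ Z^6, C_2 ≅ Z^4.

The boundary map ∂_1: C_1 → C_0 maps an edge to its endpoints' difference, ∂[p,q] = q − p. For instance
  ∂AD = D − A.
As a 4×6 matrix over Z this has rank 3, with invariant factors (1,1,1).

Boundary ∂_2: C_2 → C_1 acts by ∂[p,q,r] = [q,r] − [p,r] + [p,q]. For instance
  ∂BDE = DE − BE + BD,
  ∂ADE = DE − AE + AD.
This gives a 6×4 integer matrix of rank 3; reducing to Smith normal form yields diagonal entries (1,1,1).

From H_k ≅ ker(∂_k) / im(∂_{k+1}) we obtain:

  H_0: rank C_0 − rank ∂_1 = 4 − 3 = 1, and the invariant factors of ∂_1 are all 1, so H_0 ≅ Z.
  H_1: rank ker ∂_1 − rank ∂_2 = (6 − 3) − 3 = 0, and the invariant factors of ∂_2 are all 1, so H_1 ≅ 0.
  H_2: rank ker ∂_2 − rank ∂_3 = (4 − 3) − 0 = 1, and there is no ∂_3, so H_2 ≅ Z.

(K is a triangulation of the 2-sphere S^2.)

H_0 = Z,  H_1 = 0,  H_2 = Z.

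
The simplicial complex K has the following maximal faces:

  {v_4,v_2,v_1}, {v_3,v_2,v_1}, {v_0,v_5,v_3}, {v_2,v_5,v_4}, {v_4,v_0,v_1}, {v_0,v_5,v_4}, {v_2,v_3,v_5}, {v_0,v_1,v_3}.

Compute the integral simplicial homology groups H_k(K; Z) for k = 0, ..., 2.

H_0 ≅ Z,  H_1 = 0,  H_2 ≅ Z.

We work with the vertex ordering v_0 < v_1 < v_2 < v_3 < v_4 < v_5. The simplices of K, each written with vertices in increasing order, are:

  0-simplices (6): [v_0], [v_1], [v_2], [v_3], [v_4], [v_5]
  1-simplices (12): [v_0,v_1], [v_0,v_3], [v_0,v_4], [v_0,v_5], [v_1,v_2], [v_1,v_3], [v_1,v_4], [v_2,v_3], [v_2,v_4], [v_2,v_5], [v_3,v_5], [v_4,v_5]
  2-simplices (8): [v_0,v_1,v_3], [v_0,v_1,v_4], [v_0,v_3,v_5], [v_0,v_4,v_5], [v_1,v_2,v_3], [v_1,v_2,v_4], [v_2,v_3,v_5], [v_2,v_4,v_5]

Hence C_0 ≅ Z^6, C_1 ≅ Z^12, C_2 ≅ Z^8.

Boundary ∂_1: C_1 → C_0 is given by ∂[p,q] = [q] − [p].
As a 6×12 matrix over Z this has rank 5, with invariant factors (1,1,1,1,1).

∂_2: C_2 → C_1 maps a triangle to the signed sum of its edges. For instance
  ∂[v_0,v_1,v_4] = [v_1,v_4] − [v_0,v_4] + [v_0,v_1],
  ∂[v_0,v_3,v_5] = [v_3,v_5] − [v_0,v_5] + [v_0,v_3].
The resulting 12×8 matrix has rank 7, and its Smith normal form has invariant factors (1,1,1,1,1,1,1).

Now H_k = ker ∂_k / im ∂_{k+1}, so:

  H_0: rank C_0 − rank ∂_1 = 6 − 5 = 1, and the invariant factors of ∂_1 are all 1, so H_0 ≅ Z.
  H_1: rank ker ∂_1 − rank ∂_2 = (12 − 5) − 7 = 0, and the invariant factors of ∂_2 are all 1, so H_1 ≅ 0.
  H_2: rank ker ∂_2 − rank ∂_3 = (8 − 7) − 0 = 1, and there is no ∂_3, so H_2 ≅ Z.

(K is a triangulation of the 2-sphere S^2.)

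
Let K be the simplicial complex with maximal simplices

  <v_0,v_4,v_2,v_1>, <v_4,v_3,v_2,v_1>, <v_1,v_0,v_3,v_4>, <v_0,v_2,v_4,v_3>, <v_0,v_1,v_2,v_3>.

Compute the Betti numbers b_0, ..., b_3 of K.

Fix the vertex order v_0 < v_1 < v_2 < v_3 < v_4 and write every simplex with vertices in increasing order. Then dim K = 3 and the simplices of K are:

  0-simplices (5): [v_0], [v_1], [v_2], [v_3], [v_4]
  1-simplices (10): [v_0,v_1], [v_0,v_2], [v_0,v_3], [v_0,v_4], [v_1,v_2], [v_1,v_3], [v_1,v_4], [v_2,v_3], [v_2,v_4], [v_3,v_4]
  2-simplices (10): [v_0,v_1,v_2], [v_0,v_1,v_3], [v_0,v_1,v_4], [v_0,v_2,v_3], [v_0,v_2,v_4], [v_0,v_3,v_4], [v_1,v_2,v_3], [v_1,v_2,v_4], [v_1,v_3,v_4], [v_2,v_3,v_4]
  3-simplices (5): [v_0,v_1,v_2,v_3], [v_0,v_1,v_2,v_4], [v_0,v_1,v_3,v_4], [v_0,v_2,v_3,v_4], [v_1,v_2,v_3,v_4]

giving chain groups C_0 ≅ Z^5, C_1 ≅ Z^10, C_2 ≅ Z^10, C_3 ≅ Z^5.

∂_1: C_1 → C_0 is given by ∂[p,q] = [q] − [p]. For instance
  ∂[v_2,v_3] = [v_3] − [v_2].
The resulting 5×10 matrix has rank 4, and its Smith normal form has invariant factors (1,1,1,1).

Boundary ∂_2: C_2 → C_1 maps a triangle to the signed sum of its edges. For instance
  ∂[v_0,v_2,v_4] = [v_2,v_4] − [v_0,v_4] + [v_0,v_2],
  ∂[v_0,v_1,v_3] = [v_1,v_3] − [v_0,v_3] + [v_0,v_1].
As a 10×10 matrix over Z this has rank 6, with invariant factors (1,1,1,1,1,1).

∂_3: C_3 → C_2 sends each 3-simplex σ to the alternating sum Σ_i (−1)^i (σ with its i-th vertex removed). For instance
  ∂[v_0,v_1,v_3,v_4] = [v_1,v_3,v_4] − [v_0,v_3,v_4] + [v_0,v_1,v_4] − [v_0,v_1,v_3],
  ∂[v_0,v_1,v_2,v_3] = [v_1,v_2,v_3] − [v_0,v_2,v_3] + [v_0,v_1,v_3] − [v_0,v_1,v_2].
This gives a 10×5 integer matrix of rank 4; reducing to Smith normal form yields diagonal entries (1,1,1,1).

Reading off H_k = ker ∂_k / im ∂_{k+1}:

  H_0: rank C_0 − rank ∂_1 = 5 − 4 = 1, and the invariant factors of ∂_1 are all 1, so H_0 ≅ Z.
  H_1: rank ker ∂_1 − rank ∂_2 = (10 − 4) − 6 = 0, and the invariant factors of ∂_2 are all 1, so H_1 ≅ 0.
  H_2: rank ker ∂_2 − rank ∂_3 = (10 − 6) − 4 = 0, and the invariant factors of ∂_3 are all 1, so H_2 ≅ 0.
  H_3: rank ker ∂_3 − rank ∂_4 = (5 − 4) − 0 = 1, and there is no ∂_4, so H_3 ≅ Z.

(K is a triangulation of the 3-sphere S^3.)

Hence the Betti numbers are b_0 = 1, b_1 = 0, b_2 = 0, b_3 = 1.

b_0 = 1, b_1 = 0, b_2 = 0, b_3 = 1.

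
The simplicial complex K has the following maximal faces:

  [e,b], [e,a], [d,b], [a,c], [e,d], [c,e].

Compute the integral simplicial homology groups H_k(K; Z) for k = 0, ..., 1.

Take the total order a < b < c < d < e on the vertex set. Then K (dimension 1) consists of the simplices:

  0-simplices (5): a, b, c, d, e
  1-simplices (6): ac, ae, bd, be, ce, de

so the chain groups are C_0 ≅ Z^5, C_1 ≅ Z^6.

∂_1: C_1 → C_0 maps an edge to its endpoints' difference, ∂[p,q] = q − p. For instance
  ∂ae = e − a.
As a 5×6 matrix over Z this has rank 4, with invariant factors (1,1,1,1).

Reading off H_k = ker ∂_k / im ∂_{k+1}:

  H_0: rank C_0 − rank ∂_1 = 5 − 4 = 1, and the invariant factors of ∂_1 are all 1, so H_0 ≅ Z.
  H_1: rank ker ∂_1 − rank ∂_2 = (6 − 4) − 0 = 2, and there is no ∂_2, so H_1 ≅ Z^2.

H_0 = Z,  H_1 = Z^2.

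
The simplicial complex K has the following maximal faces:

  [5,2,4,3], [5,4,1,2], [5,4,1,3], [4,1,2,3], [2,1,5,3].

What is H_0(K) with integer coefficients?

Fix the vertex order 1 < 2 < 3 < 4 < 5 and write every simplex with vertices in increasing order. Then dim K = 3 and the simplices of K are:

  0-simplices (5): [1], [2], [3], [4], [5]
  1-simplices (10): [1,2], [1,3], [1,4], [1,5], [2,3], [2,4], [2,5], [3,4], [3,5], [4,5]
  2-simplices (10): [1,2,3], [1,2,4], [1,2,5], [1,3,4], [1,3,5], [1,4,5], [2,3,4], [2,3,5], [2,4,5], [3,4,5]
  3-simplices (5): [1,2,3,4], [1,2,3,5], [1,2,4,5], [1,3,4,5], [2,3,4,5]

Hence C_0 ≅ Z^5, C_1 ≅ Z^10, C_2 ≅ Z^10, C_3 ≅ Z^5.

The boundary map ∂_1: C_1 → C_0 maps an edge to its endpoints' difference, ∂[p,q] = q − p.
The resulting 5×10 matrix has rank 4, and its Smith normal form has invariant factors (1,1,1,1).

Boundary ∂_2: C_2 → C_1 acts by ∂[p,q,r] = [q,r] − [p,r] + [p,q]. For instance
  ∂[1,3,5] = [3,5] − [1,5] + [1,3],
  ∂[1,2,3] = [2,3] − [1,3] + [1,2].
The resulting 10×10 matrix has rank 6, and its Smith normal form has invariant factors (1,1,1,1,1,1).

The boundary map ∂_3: C_3 → C_2 sends each 3-simplex σ to the alternating sum Σ_i (−1)^i (σ with its i-th vertex removed). For instance
  ∂[1,3,4,5] = [3,4,5] − [1,4,5] + [1,3,5] − [1,3,4],
  ∂[1,2,4,5] = [2,4,5] − [1,4,5] + [1,2,5] − [1,2,4].
The 10×5 boundary matrix has rank 4 and Smith normal form diag(1,1,1,1).

Now H_k = ker ∂_k / im ∂_{k+1}, so:

  H_0: rank C_0 − rank ∂_1 = 5 − 4 = 1, and the invariant factors of ∂_1 are all 1, so H_0 = Z.

H_0 = Z.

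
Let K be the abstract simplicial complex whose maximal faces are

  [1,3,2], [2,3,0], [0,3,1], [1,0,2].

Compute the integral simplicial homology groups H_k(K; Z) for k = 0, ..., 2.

H_0 ≅ Z,  H_1 = 0,  H_2 ≅ Z.

Take the total order 0 < 1 < 2 < 3 on the vertex set. Then K (dimension 2) consists of the simplices:

  0-simplices (4): [0], [1], [2], [3]
  1-simplices (6): [0,1], [0,2], [0,3], [1,2], [1,3], [2,3]
  2-simplices (4): [0,1,2], [0,1,3], [0,2,3], [1,2,3]

giving chain groups C_0 ≅ Z^4, C_1 ≅ Z^6, C_2 ≅ Z^4.

Boundary ∂_1: C_1 → C_0 maps an edge to its endpoints' difference, ∂[p,q] = q − p. For instance
  ∂[1,3] = [3] − [1].
This gives a 4×6 integer matrix of rank 3; reducing to Smith normal form yields diagonal entries (1,1,1).

Boundary ∂_2: C_2 → C_1 sends each 2-simplex [p,q,r] to [q,r] − [p,r] + [p,q]. For instance
  ∂[0,1,3] = [1,3] − [0,3] + [0,1],
  ∂[0,2,3] = [2,3] − [0,3] + [0,2].
As a 6×4 matrix over Z this has rank 3, with invariant factors (1,1,1).

Reading off H_k = ker ∂_k / im ∂_{k+1}:

  H_0: rank C_0 − rank ∂_1 = 4 − 3 = 1, and the invariant factors of ∂_1 are all 1, so H_0 = Z.
  H_1: rank ker ∂_1 − rank ∂_2 = (6 − 3) − 3 = 0, and the invariant factors of ∂_2 are all 1, so H_1 = 0.
  H_2: rank ker ∂_2 − rank ∂_3 = (4 − 3) − 0 = 1, and there is no ∂_3, so H_2 = Z.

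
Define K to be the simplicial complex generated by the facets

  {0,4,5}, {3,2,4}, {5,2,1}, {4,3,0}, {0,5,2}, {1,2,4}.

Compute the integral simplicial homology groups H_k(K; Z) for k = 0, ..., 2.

We work with the vertex ordering 0 < 1 < 2 < 3 < 4 < 5. The simplices of K, each written with vertices in increasing order, are:

  0-simplices (6): [0], [1], [2], [3], [4], [5]
  1-simplices (12): [0,2], [0,3], [0,4], [0,5], [1,2], [1,4], [1,5], [2,3], [2,4], [2,5], [3,4], [4,5]
  2-simplices (6): [0,2,5], [0,3,4], [0,4,5], [1,2,4], [1,2,5], [2,3,4]

so the chain groups are C_0 ≅ Z^6, C_1 ≅ Z^12, C_2 ≅ Z^6.

∂_1: C_1 → C_0 maps an edge to its endpoints' difference, ∂[p,q] = q − p.
As a 6×12 matrix over Z this has rank 5, with invariant factors (1,1,1,1,1).

The boundary map ∂_2: C_2 → C_1 maps a triangle to the signed sum of its edges. For instance
  ∂[2,3,4] = [3,4] − [2,4] + [2,3],
  ∂[0,2,5] = [2,5] − [0,5] + [0,2].
The resulting 12×6 matrix has rank 6, and its Smith normal form has invariant factors (1,1,1,1,1,1).

Computing H_k = (kernel of ∂_k) / (image of ∂_{k+1}):

  H_0: rank C_0 − rank ∂_1 = 6 − 5 = 1, and the invariant factors of ∂_1 are all 1, so H_0 = Z.
  H_1: rank ker ∂_1 − rank ∂_2 = (12 − 5) − 6 = 1, and the invariant factors of ∂_2 are all 1, so H_1 = Z.
  H_2: rank ker ∂_2 − rank ∂_3 = (6 − 6) − 0 = 0, and there is no ∂_3, so H_2 = 0.

H_0 ≅ Z,  H_1 ≅ Z,  H_2 = 0.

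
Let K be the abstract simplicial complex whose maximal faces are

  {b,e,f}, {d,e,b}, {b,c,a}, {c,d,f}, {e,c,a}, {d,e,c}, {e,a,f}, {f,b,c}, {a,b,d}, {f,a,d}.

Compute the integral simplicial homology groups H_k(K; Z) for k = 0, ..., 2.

Fix the vertex order a < b < c < d < e < f and write every simplex with vertices in increasing order. Then dim K = 2 and the simplices of K are:

  0-simplices (6): a, b, c, d, e, f
  1-simplices (15): ab, ac, ad, ae, af, bc, bd, be, bf, cd, ce, cf, de, df, ef
  2-simplices (10): abc, abd, ace, adf, aef, bcf, bde, bef, cde, cdf

Hence C_0 ≅ Z^6, C_1 ≅ Z^15, C_2 ≅ Z^10.

∂_1: C_1 → C_0 is given by ∂[p,q] = [q] − [p].
As a 6×15 matrix over Z this has rank 5, with invariant factors (1,1,1,1,1).

The boundary map ∂_2: C_2 → C_1 maps a triangle to the signed sum of its edges. For instance
  ∂bef = ef − bf + be,
  ∂bde = de − be + bd.
The 15×10 boundary matrix has rank 10 and Smith normal form diag(1,1,1,1,1,1,1,1,1,2).

Reading off H_k = ker ∂_k / im ∂_{k+1}:

  H_0: rank C_0 − rank ∂_1 = 6 − 5 = 1, and the invariant factors of ∂_1 are all 1, so H_0 ≅ Z.
  H_1: rank ker ∂_1 − rank ∂_2 = (15 − 5) − 10 = 0, and ∂_2 has invariant factor 2 > 1, so H_1 ≅ Z/2.
  H_2: rank ker ∂_2 − rank ∂_3 = (10 − 10) − 0 = 0, and there is no ∂_3, so H_2 ≅ 0.

As a check, the Euler characteristic is 6 − 15 + 10 = 1, which agrees with 1 − 0 + 0 = 1.

H_0 = Z,  H_1 = Z/2,  H_2 = 0.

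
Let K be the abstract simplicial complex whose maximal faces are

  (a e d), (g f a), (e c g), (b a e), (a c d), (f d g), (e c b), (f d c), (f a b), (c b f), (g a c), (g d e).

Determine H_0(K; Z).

H_0 ≅ Z.

Order the vertices as a < b < c < d < e < f < g. Listing each simplex with vertices in this order, K has dimension 2 with simplices:

  0-simplices (7): a, b, c, d, e, f, g
  1-simplices (18): ab, ac, ad, ae, af, ag, bc, be, bf, cd, ce, cf, cg, de, df, dg, eg, fg
  2-simplices (12): abe, abf, acd, acg, ade, afg, bce, bcf, cdf, ceg, deg, dfg

giving chain groups C_0 ≅ Z^7, C_1 ≅ Z^18, C_2 ≅ Z^12.

∂_1: C_1 → C_0 sends each edge [p,q] (with p < q) to q − p.
The 7×18 boundary matrix has rank 6 and Smith normal form diag(1,1,1,1,1,1).

Boundary ∂_2: C_2 → C_1 sends each 2-simplex [p,q,r] to [q,r] − [p,r] + [p,q]. For instance
  ∂bce = ce − be + bc,
  ∂ade = de − ae + ad.
This gives a 18×12 integer matrix of rank 12; reducing to Smith normal form yields diagonal entries (1,1,1,1,1,1,1,1,1,1,1,2).

Now H_k = ker ∂_k / im ∂_{k+1}, so:

  H_0: rank C_0 − rank ∂_1 = 7 − 6 = 1, and the invariant factors of ∂_1 are all 1, so H_0 ≅ Z.

(K is a triangulation of the real projective plane RP^2.)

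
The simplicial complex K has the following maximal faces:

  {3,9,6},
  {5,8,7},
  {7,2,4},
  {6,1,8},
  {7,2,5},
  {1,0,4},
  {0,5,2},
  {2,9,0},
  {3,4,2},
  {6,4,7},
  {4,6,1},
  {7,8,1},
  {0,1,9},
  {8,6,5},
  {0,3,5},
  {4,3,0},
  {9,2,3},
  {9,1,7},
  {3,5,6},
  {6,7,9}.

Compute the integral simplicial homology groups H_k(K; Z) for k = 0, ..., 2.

H_0 = Z,  H_1 = Z ⊕ Z/2Z,  H_2 = 0.

Fix the vertex order 0 < 1 < 2 < 3 < 4 < 5 < 6 < 7 < 8 < 9 and write every simplex with vertices in increasing order. Then dim K = 2 and the simplices of K are:

  0-simplices (10): [0], [1], [2], [3], [4], [5], [6], [7], [8], [9]
  1-simplices (30): (30 of them)
  2-simplices (20): (20 of them)

giving chain groups C_0 ≅ Z^10, C_1 ≅ Z^30, C_2 ≅ Z^20.

Boundary ∂_1: C_1 → C_0 sends each edge [p,q] (with p < q) to q − p. For instance
  ∂[0,2] = [2] − [0].
As a 10×30 matrix over Z this has rank 9, with invariant factors (1,1,1,1,1,1,1,1,1).

∂_2: C_2 → C_1 acts by ∂[p,q,r] = [q,r] − [p,r] + [p,q]. For instance
  ∂[2,4,7] = [4,7] − [2,7] + [2,4],
  ∂[5,6,8] = [6,8] − [5,8] + [5,6].
As a 30×20 matrix over Z this has rank 20, with invariant factors (1,1,1,1,1,1,1,1,1,1,1,1,1,1,1,1,1,1,1,2).

From H_k ≅ ker(∂_k) / im(∂_{k+1}) we obtain:

  H_0: rank C_0 − rank ∂_1 = 10 − 9 = 1, and the invariant factors of ∂_1 are all 1, so H_0 = Z.
  H_1: rank ker ∂_1 − rank ∂_2 = (30 − 9) − 20 = 1, and ∂_2 has invariant factor 2 > 1, so H_1 = Z ⊕ Z/2Z.
  H_2: rank ker ∂_2 − rank ∂_3 = (20 − 20) − 0 = 0, and there is no ∂_3, so H_2 = 0.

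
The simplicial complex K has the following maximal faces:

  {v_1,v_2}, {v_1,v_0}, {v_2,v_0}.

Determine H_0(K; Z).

Take the total order v_0 < v_1 < v_2 on the vertex set. Then K (dimension 1) consists of the simplices:

  0-simplices (3): [v_0], [v_1], [v_2]
  1-simplices (3): [v_0,v_1], [v_0,v_2], [v_1,v_2]

Hence C_0 ≅ Z^3, C_1 ≅ Z^3.

The boundary map ∂_1: C_1 → C_0 is given by ∂[p,q] = [q] − [p]. For instance
  ∂[v_1,v_2] = [v_2] − [v_1].
This gives a 3×3 integer matrix of rank 2; reducing to Smith normal form yields diagonal entries (1,1).

Reading off H_k = ker ∂_k / im ∂_{k+1}:

  H_0: rank C_0 − rank ∂_1 = 3 − 2 = 1, and the invariant factors of ∂_1 are all 1, so H_0 = Z.

(K is a triangulation of the circle S^1.)

H_0 = Z.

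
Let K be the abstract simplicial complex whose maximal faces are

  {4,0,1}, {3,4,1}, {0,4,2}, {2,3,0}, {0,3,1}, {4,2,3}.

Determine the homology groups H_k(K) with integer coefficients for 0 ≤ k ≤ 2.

Fix the vertex order 0 < 1 < 2 < 3 < 4 and write every simplex with vertices in increasing order. Then dim K = 2 and the simplices of K are:

  0-simplices (5): [0], [1], [2], [3], [4]
  1-simplices (9): [0,1], [0,2], [0,3], [0,4], [1,3], [1,4], [2,3], [2,4], [3,4]
  2-simplices (6): [0,1,3], [0,1,4], [0,2,3], [0,2,4], [1,3,4], [2,3,4]

so the chain groups are C_0 ≅ Z^5, C_1 ≅ Z^9, C_2 ≅ Z^6.

The boundary map ∂_1: C_1 → C_0 sends each edge [p,q] (with p < q) to q − p. For instance
  ∂[0,3] = [3] − [0].
The 5×9 boundary matrix has rank 4 and Smith normal form diag(1,1,1,1).

The boundary map ∂_2: C_2 → C_1 acts by ∂[p,q,r] = [q,r] − [p,r] + [p,q]. For instance
  ∂[0,2,3] = [2,3] − [0,3] + [0,2],
  ∂[1,3,4] = [3,4] − [1,4] + [1,3].
As a 9×6 matrix over Z this has rank 5, with invariant factors (1,1,1,1,1).

Computing H_k = (kernel of ∂_k) / (image of ∂_{k+1}):

  H_0: rank C_0 − rank ∂_1 = 5 − 4 = 1, and the invariant factors of ∂_1 are all 1, so H_0 ≅ Z.
  H_1: rank ker ∂_1 − rank ∂_2 = (9 − 4) − 5 = 0, and the invariant factors of ∂_2 are all 1, so H_1 ≅ 0.
  H_2: rank ker ∂_2 − rank ∂_3 = (6 − 5) − 0 = 1, and there is no ∂_3, so H_2 ≅ Z.

H_0 = Z,  H_1 = 0,  H_2 = Z.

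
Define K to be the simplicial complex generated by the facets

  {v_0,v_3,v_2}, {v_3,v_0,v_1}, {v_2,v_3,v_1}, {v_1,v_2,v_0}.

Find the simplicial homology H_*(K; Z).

H_0 ≅ Z,  H_1 = 0,  H_2 ≅ Z.

Take the total order v_0 < v_1 < v_2 < v_3 on the vertex set. Then K (dimension 2) consists of the simplices:

  0-simplices (4): [v_0], [v_1], [v_2], [v_3]
  1-simplices (6): [v_0,v_1], [v_0,v_2], [v_0,v_3], [v_1,v_2], [v_1,v_3], [v_2,v_3]
  2-simplices (4): [v_0,v_1,v_2], [v_0,v_1,v_3], [v_0,v_2,v_3], [v_1,v_2,v_3]

so the chain groups are C_0 ≅ Z^4, C_1 ≅ Z^6, C_2 ≅ Z^4.

Boundary ∂_1: C_1 → C_0 is given by ∂[p,q] = [q] − [p]. For instance
  ∂[v_1,v_3] = [v_3] − [v_1].
As a 4×6 matrix over Z this has rank 3, with invariant factors (1,1,1).

Boundary ∂_2: C_2 → C_1 acts by ∂[p,q,r] = [q,r] − [p,r] + [p,q]. For instance
  ∂[v_0,v_2,v_3] = [v_2,v_3] − [v_0,v_3] + [v_0,v_2],
  ∂[v_1,v_2,v_3] = [v_2,v_3] − [v_1,v_3] + [v_1,v_2].
The resulting 6×4 matrix has rank 3, and its Smith normal form has invariant factors (1,1,1).

Now H_k = ker ∂_k / im ∂_{k+1}, so:

  H_0: rank C_0 − rank ∂_1 = 4 − 3 = 1, and the invariant factors of ∂_1 are all 1, so H_0 ≅ Z.
  H_1: rank ker ∂_1 − rank ∂_2 = (6 − 3) − 3 = 0, and the invariant factors of ∂_2 are all 1, so H_1 ≅ 0.
  H_2: rank ker ∂_2 − rank ∂_3 = (4 − 3) − 0 = 1, and there is no ∂_3, so H_2 ≅ Z.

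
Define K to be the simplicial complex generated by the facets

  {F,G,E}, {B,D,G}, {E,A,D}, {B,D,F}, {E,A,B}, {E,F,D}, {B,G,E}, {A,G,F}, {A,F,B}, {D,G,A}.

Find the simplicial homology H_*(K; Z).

H_0 ≅ Z,  H_1 ≅ Z/2,  H_2 = 0.

We work with the vertex ordering A < B < D < E < F < G. The simplices of K, each written with vertices in increasing order, are:

  0-simplices (6): A, B, D, E, F, G
  1-simplices (15): AB, AD, AE, AF, AG, BD, BE, BF, BG, DE, DF, DG, EF, EG, FG
  2-simplices (10): ABE, ABF, ADE, ADG, AFG, BDF, BDG, BEG, DEF, EFG

giving chain groups C_0 ≅ Z^6, C_1 ≅ Z^15, C_2 ≅ Z^10.

Boundary ∂_1: C_1 → C_0 sends each edge [p,q] (with p < q) to q − p.
This gives a 6×15 integer matrix of rank 5; reducing to Smith normal form yields diagonal entries (1,1,1,1,1).

The boundary map ∂_2: C_2 → C_1 sends each 2-simplex [p,q,r] to [q,r] − [p,r] + [p,q]. For instance
  ∂AFG = FG − AG + AF,
  ∂EFG = FG − EG + EF.
As a 15×10 matrix over Z this has rank 10, with invariant factors (1,1,1,1,1,1,1,1,1,2).

Reading off H_k = ker ∂_k / im ∂_{k+1}:

  H_0: rank C_0 − rank ∂_1 = 6 − 5 = 1, and the invariant factors of ∂_1 are all 1, so H_0 ≅ Z.
  H_1: rank ker ∂_1 − rank ∂_2 = (15 − 5) − 10 = 0, and ∂_2 has invariant factor 2 > 1, so H_1 ≅ Z/2.
  H_2: rank ker ∂_2 − rank ∂_3 = (10 − 10) − 0 = 0, and there is no ∂_3, so H_2 ≅ 0.

As a check, the Euler characteristic is 6 − 15 + 10 = 1, which agrees with 1 − 0 + 0 = 1.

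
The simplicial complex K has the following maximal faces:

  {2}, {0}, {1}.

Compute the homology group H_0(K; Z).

H_0 ≅ Z^3.

We work with the vertex ordering 0 < 1 < 2. The simplices of K, each written with vertices in increasing order, are:

  0-simplices (3): [0], [1], [2]

Hence C_0 ≅ Z^3.

Now H_k = ker ∂_k / im ∂_{k+1}, so:

  H_0: rank C_0 − rank ∂_1 = 3 − 0 = 3, and there is no ∂_1, so H_0 ≅ Z^3.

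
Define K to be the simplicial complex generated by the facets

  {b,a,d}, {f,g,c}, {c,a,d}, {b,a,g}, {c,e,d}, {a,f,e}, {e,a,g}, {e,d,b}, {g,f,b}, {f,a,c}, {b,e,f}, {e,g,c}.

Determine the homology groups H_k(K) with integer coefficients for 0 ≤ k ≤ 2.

H_0 = Z,  H_1 = Z/2Z,  H_2 = 0.

We work with the vertex ordering a < b < c < d < e < f < g. The simplices of K, each written with vertices in increasing order, are:

  0-simplices (7): a, b, c, d, e, f, g
  1-simplices (18): ab, ac, ad, ae, af, ag, bd, be, bf, bg, cd, ce, cf, cg, de, ef, eg, fg
  2-simplices (12): abd, abg, acd, acf, aef, aeg, bde, bef, bfg, cde, ceg, cfg

Hence C_0 ≅ Z^7, C_1 ≅ Z^18, C_2 ≅ Z^12.

∂_1: C_1 → C_0 maps an edge to its endpoints' difference, ∂[p,q] = q − p.
The resulting 7×18 matrix has rank 6, and its Smith normal form has invariant factors (1,1,1,1,1,1).

Boundary ∂_2: C_2 → C_1 maps a triangle to the signed sum of its edges. For instance
  ∂acf = cf − af + ac,
  ∂aeg = eg − ag + ae.
The resulting 18×12 matrix has rank 12, and its Smith normal form has invariant factors (1,1,1,1,1,1,1,1,1,1,1,2).

Now H_k = ker ∂_k / im ∂_{k+1}, so:

  H_0: rank C_0 − rank ∂_1 = 7 − 6 = 1, and the invariant factors of ∂_1 are all 1, so H_0 = Z.
  H_1: rank ker ∂_1 − rank ∂_2 = (18 − 6) − 12 = 0, and ∂_2 has invariant factor 2 > 1, so H_1 = Z/2Z.
  H_2: rank ker ∂_2 − rank ∂_3 = (12 − 12) − 0 = 0, and there is no ∂_3, so H_2 = 0.

As a check, the Euler characteristic is 7 − 18 + 12 = 1, which agrees with 1 − 0 + 0 = 1.
(K is a triangulation of the real projective plane RP^2.)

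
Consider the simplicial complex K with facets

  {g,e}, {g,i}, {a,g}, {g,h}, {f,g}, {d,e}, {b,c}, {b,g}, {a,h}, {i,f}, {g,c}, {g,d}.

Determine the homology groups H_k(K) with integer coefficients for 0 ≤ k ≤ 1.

H_0 ≅ Z,  H_1 ≅ Z^4.

We work with the vertex ordering a < b < c < d < e < f < g < h < i. The simplices of K, each written with vertices in increasing order, are:

  0-simplices (9): a, b, c, d, e, f, g, h, i
  1-simplices (12): ag, ah, bc, bg, cg, de, dg, eg, fg, fi, gh, gi

giving chain groups C_0 ≅ Z^9, C_1 ≅ Z^12.

The boundary map ∂_1: C_1 → C_0 maps an edge to its endpoints' difference, ∂[p,q] = q − p. For instance
  ∂gi = i − g.
As a 9×12 matrix over Z this has rank 8, with invariant factors (1,1,1,1,1,1,1,1).

From H_k ≅ ker(∂_k) / im(∂_{k+1}) we obtain:

  H_0: rank C_0 − rank ∂_1 = 9 − 8 = 1, and the invariant factors of ∂_1 are all 1, so H_0 = Z.
  H_1: rank ker ∂_1 − rank ∂_2 = (12 − 8) − 0 = 4, and there is no ∂_2, so H_1 = Z^4.

(K is a triangulation of a wedge of 4 circles.)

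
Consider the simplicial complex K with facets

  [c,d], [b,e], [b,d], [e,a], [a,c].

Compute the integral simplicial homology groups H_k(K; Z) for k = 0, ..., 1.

K has 5 vertices, 5 edges.
rank ∂_0 = 0, rank ∂_1 = 4 ⇒ b_0 = 5 − 0 − 4 = 1; all invariant factors of ∂_1 are 1 so no torsion. So H_0 = Z.
rank ∂_1 = 4, rank ∂_2 = 0 ⇒ b_1 = 5 − 4 − 0 = 1. So H_1 = Z.

H_0 ≅ Z,  H_1 ≅ Z.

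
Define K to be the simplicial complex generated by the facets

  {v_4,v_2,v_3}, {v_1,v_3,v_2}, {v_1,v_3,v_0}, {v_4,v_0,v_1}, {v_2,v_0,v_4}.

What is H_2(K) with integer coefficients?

Take the total order v_0 < v_1 < v_2 < v_3 < v_4 on the vertex set. Then K (dimension 2) consists of the simplices:

  0-simplices (5): [v_0], [v_1], [v_2], [v_3], [v_4]
  1-simplices (10): [v_0,v_1], [v_0,v_2], [v_0,v_3], [v_0,v_4], [v_1,v_2], [v_1,v_3], [v_1,v_4], [v_2,v_3], [v_2,v_4], [v_3,v_4]
  2-simplices (5): [v_0,v_1,v_3], [v_0,v_1,v_4], [v_0,v_2,v_4], [v_1,v_2,v_3], [v_2,v_3,v_4]

Hence C_0 ≅ Z^5, C_1 ≅ Z^10, C_2 ≅ Z^5.

∂_1: C_1 → C_0 sends each edge [p,q] (with p < q) to q − p. For instance
  ∂[v_0,v_4] = [v_4] − [v_0].
As a 5×10 matrix over Z this has rank 4, with invariant factors (1,1,1,1).

The boundary map ∂_2: C_2 → C_1 acts by ∂[p,q,r] = [q,r] − [p,r] + [p,q]. For instance
  ∂[v_1,v_2,v_3] = [v_2,v_3] − [v_1,v_3] + [v_1,v_2],
  ∂[v_0,v_1,v_3] = [v_1,v_3] − [v_0,v_3] + [v_0,v_1].
As a 10×5 matrix over Z this has rank 5, with invariant factors (1,1,1,1,1).

Reading off H_k = ker ∂_k / im ∂_{k+1}:

  H_2: rank ker ∂_2 − rank ∂_3 = (5 − 5) − 0 = 0, and there is no ∂_3, so H_2 = 0.

H_2 ≅ 0.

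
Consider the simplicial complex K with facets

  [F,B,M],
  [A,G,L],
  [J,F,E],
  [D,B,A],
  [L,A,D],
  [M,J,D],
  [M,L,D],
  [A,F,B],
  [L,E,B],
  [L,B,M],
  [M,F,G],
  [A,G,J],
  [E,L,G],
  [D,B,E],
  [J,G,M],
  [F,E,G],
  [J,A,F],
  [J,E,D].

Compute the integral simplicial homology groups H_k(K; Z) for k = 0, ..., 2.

H_0 ≅ Z,  H_1 ≅ Z ⊕ Z/2Z,  H_2 = 0.

Take the total order A < B < D < E < F < G < J < L < M on the vertex set. Then K (dimension 2) consists of the simplices:

  0-simplices (9): A, B, D, E, F, G, J, L, M
  1-simplices (27): AB, AD, AF, AG, AJ, AL, BD, BE, BF, BL, BM, DE, DJ, DL, DM, EF, EG, EJ, EL, FG, FJ, FM, GJ, GL, GM, JM, LM
  2-simplices (18): ABD, ABF, ADL, AFJ, AGJ, AGL, BDE, BEL, BFM, BLM, DEJ, DJM, DLM, EFG, EFJ, EGL, FGM, GJM

Hence C_0 ≅ Z^9, C_1 ≅ Z^27, C_2 ≅ Z^18.

∂_1: C_1 → C_0 is given by ∂[p,q] = [q] − [p]. For instance
  ∂FG = G − F.
The 9×27 boundary matrix has rank 8 and Smith normal form diag(1,1,1,1,1,1,1,1).

Boundary ∂_2: C_2 → C_1 maps a triangle to the signed sum of its edges. For instance
  ∂EFJ = FJ − EJ + EF,
  ∂EFG = FG − EG + EF.
As a 27×18 matrix over Z this has rank 18, with invariant factors (1,1,1,1,1,1,1,1,1,1,1,1,1,1,1,1,1,2).

Now H_k = ker ∂_k / im ∂_{k+1}, so:

  H_0: rank C_0 − rank ∂_1 = 9 − 8 = 1, and the invariant factors of ∂_1 are all 1, so H_0 ≅ Z.
  H_1: rank ker ∂_1 − rank ∂_2 = (27 − 8) − 18 = 1, and ∂_2 has invariant factor 2 > 1, so H_1 ≅ Z ⊕ Z/2Z.
  H_2: rank ker ∂_2 − rank ∂_3 = (18 − 18) − 0 = 0, and there is no ∂_3, so H_2 ≅ 0.

As a check, the Euler characteristic is 9 − 27 + 18 = 0, which agrees with 1 − 1 + 0 = 0.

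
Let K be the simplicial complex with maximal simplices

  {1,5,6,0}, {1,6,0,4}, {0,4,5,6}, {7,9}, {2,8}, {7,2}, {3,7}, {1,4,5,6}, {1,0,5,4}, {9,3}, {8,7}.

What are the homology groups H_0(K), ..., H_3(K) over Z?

K has 10 vertices, 16 edges, 10 triangles, 5 3-simplices.
rank ∂_0 = 0, rank ∂_1 = 8 ⇒ b_0 = 10 − 0 − 8 = 2; all invariant factors of ∂_1 are 1 so no torsion. So H_0 ≅ Z^2.
rank ∂_1 = 8, rank ∂_2 = 6 ⇒ b_1 = 16 − 8 − 6 = 2; all invariant factors of ∂_2 are 1 so no torsion. So H_1 ≅ Z^2.
rank ∂_2 = 6, rank ∂_3 = 4 ⇒ b_2 = 10 − 6 − 4 = 0; all invariant factors of ∂_3 are 1 so no torsion. So H_2 ≅ 0.
rank ∂_3 = 4, rank ∂_4 = 0 ⇒ b_3 = 5 − 4 − 0 = 1. So H_3 ≅ Z.

H_0 ≅ Z^2,  H_1 ≅ Z^2,  H_2 = 0,  H_3 ≅ Z.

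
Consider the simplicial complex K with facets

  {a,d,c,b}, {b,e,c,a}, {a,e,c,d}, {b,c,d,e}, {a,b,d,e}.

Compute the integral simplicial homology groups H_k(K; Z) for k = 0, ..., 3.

We work with the vertex ordering a < b < c < d < e. The simplices of K, each written with vertices in increasing order, are:

  0-simplices (5): a, b, c, d, e
  1-simplices (10): ab, ac, ad, ae, bc, bd, be, cd, ce, de
  2-simplices (10): abc, abd, abe, acd, ace, ade, bcd, bce, bde, cde
  3-simplices (5): abcd, abce, abde, acde, bcde

so the chain groups are C_0 ≅ Z^5, C_1 ≅ Z^10, C_2 ≅ Z^10, C_3 ≅ Z^5.

Boundary ∂_1: C_1 → C_0 sends each edge [p,q] (with p < q) to q − p.
The resulting 5×10 matrix has rank 4, and its Smith normal form has invariant factors (1,1,1,1).

Boundary ∂_2: C_2 → C_1 maps a triangle to the signed sum of its edges. For instance
  ∂abc = bc − ac + ab,
  ∂abd = bd − ad + ab.
The 10×10 boundary matrix has rank 6 and Smith normal form diag(1,1,1,1,1,1).

Boundary ∂_3: C_3 → C_2 sends each 3-simplex σ to the alternating sum Σ_i (−1)^i (σ with its i-th vertex removed). For instance
  ∂acde = cde − ade + ace − acd,
  ∂abcd = bcd − acd + abd − abc.
As a 10×5 matrix over Z this has rank 4, with invariant factors (1,1,1,1).

Computing H_k = (kernel of ∂_k) / (image of ∂_{k+1}):

  H_0: rank C_0 − rank ∂_1 = 5 − 4 = 1, and the invariant factors of ∂_1 are all 1, so H_0 ≅ Z.
  H_1: rank ker ∂_1 − rank ∂_2 = (10 − 4) − 6 = 0, and the invariant factors of ∂_2 are all 1, so H_1 ≅ 0.
  H_2: rank ker ∂_2 − rank ∂_3 = (10 − 6) − 4 = 0, and the invariant factors of ∂_3 are all 1, so H_2 ≅ 0.
  H_3: rank ker ∂_3 − rank ∂_4 = (5 − 4) − 0 = 1, and there is no ∂_4, so H_3 ≅ Z.

As a check, the Euler characteristic is 5 − 10 + 10 − 5 = 0, which agrees with 1 − 0 + 0 − 1 = 0.
(K is a triangulation of the 3-sphere S^3.)

H_0 = Z,  H_1 = 0,  H_2 = 0,  H_3 = Z.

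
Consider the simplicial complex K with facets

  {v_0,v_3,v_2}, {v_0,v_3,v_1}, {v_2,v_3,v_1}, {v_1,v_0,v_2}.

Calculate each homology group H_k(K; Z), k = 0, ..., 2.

Order the vertices as v_0 < v_1 < v_2 < v_3. Listing each simplex with vertices in this order, K has dimension 2 with simplices:

  0-simplices (4): [v_0], [v_1], [v_2], [v_3]
  1-simplices (6): [v_0,v_1], [v_0,v_2], [v_0,v_3], [v_1,v_2], [v_1,v_3], [v_2,v_3]
  2-simplices (4): [v_0,v_1,v_2], [v_0,v_1,v_3], [v_0,v_2,v_3], [v_1,v_2,v_3]

so the chain groups are C_0 ≅ Z^4, C_1 ≅ Z^6, C_2 ≅ Z^4.

The boundary map ∂_1: C_1 → C_0 sends each edge [p,q] (with p < q) to q − p. For instance
  ∂[v_0,v_2] = [v_2] − [v_0].
The 4×6 boundary matrix has rank 3 and Smith normal form diag(1,1,1).

The boundary map ∂_2: C_2 → C_1 sends each 2-simplex [p,q,r] to [q,r] − [p,r] + [p,q]. For instance
  ∂[v_0,v_1,v_3] = [v_1,v_3] − [v_0,v_3] + [v_0,v_1],
  ∂[v_1,v_2,v_3] = [v_2,v_3] − [v_1,v_3] + [v_1,v_2].
The 6×4 boundary matrix has rank 3 and Smith normal form diag(1,1,1).

Reading off H_k = ker ∂_k / im ∂_{k+1}:

  H_0: rank C_0 − rank ∂_1 = 4 − 3 = 1, and the invariant factors of ∂_1 are all 1, so H_0 = Z.
  H_1: rank ker ∂_1 − rank ∂_2 = (6 − 3) − 3 = 0, and the invariant factors of ∂_2 are all 1, so H_1 = 0.
  H_2: rank ker ∂_2 − rank ∂_3 = (4 − 3) − 0 = 1, and there is no ∂_3, so H_2 = Z.

As a check, the Euler characteristic is 4 − 6 + 4 = 2, which agrees with 1 − 0 + 1 = 2.

H_0 = Z,  H_1 = 0,  H_2 = Z.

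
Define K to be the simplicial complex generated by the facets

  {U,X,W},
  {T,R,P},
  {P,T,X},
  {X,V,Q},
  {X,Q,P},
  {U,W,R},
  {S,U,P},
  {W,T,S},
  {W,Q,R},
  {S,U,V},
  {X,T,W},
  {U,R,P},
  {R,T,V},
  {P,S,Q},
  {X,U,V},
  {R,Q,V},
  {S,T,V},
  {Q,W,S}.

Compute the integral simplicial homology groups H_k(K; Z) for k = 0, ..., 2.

We work with the vertex ordering P < Q < R < S < T < U < V < W < X. The simplices of K, each written with vertices in increasing order, are:

  0-simplices (9): P, Q, R, S, T, U, V, W, X
  1-simplices (27): PQ, PR, PS, PT, PU, PX, QR, QS, QV, QW, QX, RT, RU, RV, RW, ST, SU, SV, SW, TV, TW, TX, UV, UW, UX, VX, WX
  2-simplices (18): PQS, PQX, PRT, PRU, PSU, PTX, QRV, QRW, QSW, QVX, RTV, RUW, STV, STW, SUV, TWX, UVX, UWX

so the chain groups are C_0 ≅ Z^9, C_1 ≅ Z^27, C_2 ≅ Z^18.

Boundary ∂_1: C_1 → C_0 maps an edge to its endpoints' difference, ∂[p,q] = q − p. For instance
  ∂PQ = Q − P.
The 9×27 boundary matrix has rank 8 and Smith normal form diag(1,1,1,1,1,1,1,1).

Boundary ∂_2: C_2 → C_1 sends each 2-simplex [p,q,r] to [q,r] − [p,r] + [p,q]. For instance
  ∂QRW = RW − QW + QR,
  ∂PQX = QX − PX + PQ.
The resulting 27×18 matrix has rank 17, and its Smith normal form has invariant factors (1,1,1,1,1,1,1,1,1,1,1,1,1,1,1,1,1).

Now H_k = ker ∂_k / im ∂_{k+1}, so:

  H_0: rank C_0 − rank ∂_1 = 9 − 8 = 1, and the invariant factors of ∂_1 are all 1, so H_0 = Z.
  H_1: rank ker ∂_1 − rank ∂_2 = (27 − 8) − 17 = 2, and the invariant factors of ∂_2 are all 1, so H_1 = Z^2.
  H_2: rank ker ∂_2 − rank ∂_3 = (18 − 17) − 0 = 1, and there is no ∂_3, so H_2 = Z.

As a check, the Euler characteristic is 9 − 27 + 18 = 0, which agrees with 1 − 2 + 1 = 0.
(K is a triangulation of the torus T^2.)

H_0 ≅ Z,  H_1 ≅ Z^2,  H_2 ≅ Z.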